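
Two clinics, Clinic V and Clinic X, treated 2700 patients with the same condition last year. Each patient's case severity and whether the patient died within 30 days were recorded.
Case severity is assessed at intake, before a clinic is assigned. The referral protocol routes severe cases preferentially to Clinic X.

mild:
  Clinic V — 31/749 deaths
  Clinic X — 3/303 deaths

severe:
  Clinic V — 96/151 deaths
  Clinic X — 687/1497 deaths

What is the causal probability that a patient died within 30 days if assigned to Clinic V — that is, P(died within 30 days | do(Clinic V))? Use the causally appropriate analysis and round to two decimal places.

The case severity-specific comparison favours Clinic X throughout, but the pooled figures favour Clinic V. The question is whether to condition on case severity.
Nothing the clinic does changes case severity; the imbalance is an allocation artefact. With case severity also predicting the outcome, the pooled figure is confounded, and the within-stratum comparison is the causal one.
Standardising Clinic V to the population case severity mix: 0.390·31/749 + 0.610·96/151 = 0.404.

0.40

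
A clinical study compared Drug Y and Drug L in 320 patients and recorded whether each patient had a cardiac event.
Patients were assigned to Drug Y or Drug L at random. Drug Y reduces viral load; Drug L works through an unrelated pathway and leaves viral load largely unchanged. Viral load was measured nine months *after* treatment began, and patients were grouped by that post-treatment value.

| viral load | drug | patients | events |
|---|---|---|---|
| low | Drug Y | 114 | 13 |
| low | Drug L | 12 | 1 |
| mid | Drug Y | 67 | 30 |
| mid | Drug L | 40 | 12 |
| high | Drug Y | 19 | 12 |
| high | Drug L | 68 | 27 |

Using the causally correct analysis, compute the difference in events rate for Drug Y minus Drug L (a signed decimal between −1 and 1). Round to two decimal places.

Viral load here is a post-treatment variable shaped by the drug; conditioning on it would introduce bias rather than remove it. The overall comparison is the causal one.
The causal difference is the pooled difference: 0.275 − 0.333 = -0.058.

-0.06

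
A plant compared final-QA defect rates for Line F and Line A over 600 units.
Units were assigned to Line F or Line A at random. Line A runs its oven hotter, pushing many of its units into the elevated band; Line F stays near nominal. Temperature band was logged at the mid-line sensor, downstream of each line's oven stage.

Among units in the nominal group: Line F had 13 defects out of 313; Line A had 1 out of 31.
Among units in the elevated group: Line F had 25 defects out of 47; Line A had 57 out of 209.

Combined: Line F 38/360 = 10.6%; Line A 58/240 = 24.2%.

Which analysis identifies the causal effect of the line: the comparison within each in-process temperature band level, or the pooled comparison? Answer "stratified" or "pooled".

pooled

Because the line influences in-process temperature band, in-process temperature band is a post-treatment mediator, not a confounder. Stratifying on it would bias the estimate; the causal effect is the crude pooled difference.
Pooled: Line F 10.6% vs Line A 24.2%; Line F is lower overall.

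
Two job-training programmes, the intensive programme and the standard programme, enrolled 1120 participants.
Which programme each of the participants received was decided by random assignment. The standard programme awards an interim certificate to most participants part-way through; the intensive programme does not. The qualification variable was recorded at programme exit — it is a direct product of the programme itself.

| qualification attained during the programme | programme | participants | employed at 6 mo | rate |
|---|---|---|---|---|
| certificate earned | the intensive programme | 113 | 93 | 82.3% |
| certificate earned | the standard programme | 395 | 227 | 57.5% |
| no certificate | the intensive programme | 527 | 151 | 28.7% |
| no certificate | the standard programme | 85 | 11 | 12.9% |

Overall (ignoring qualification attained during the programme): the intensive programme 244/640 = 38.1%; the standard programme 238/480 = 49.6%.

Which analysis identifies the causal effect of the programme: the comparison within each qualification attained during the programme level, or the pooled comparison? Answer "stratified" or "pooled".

pooled

the intensive programme is higher inside every qualification attained during the programme stratum but the standard programme is higher in aggregate. Whether to stratify depends on how qualification attained during the programme relates to the programme.
Qualification attained during the programme lies on the pathway programme → qualification attained during the programme → outcome, so adjusting for it blocks the indirect effect. For the total causal effect of programme, use the unadjusted pooled rates.
Pooled: the intensive programme 38.1% vs the standard programme 49.6%; the standard programme is higher overall.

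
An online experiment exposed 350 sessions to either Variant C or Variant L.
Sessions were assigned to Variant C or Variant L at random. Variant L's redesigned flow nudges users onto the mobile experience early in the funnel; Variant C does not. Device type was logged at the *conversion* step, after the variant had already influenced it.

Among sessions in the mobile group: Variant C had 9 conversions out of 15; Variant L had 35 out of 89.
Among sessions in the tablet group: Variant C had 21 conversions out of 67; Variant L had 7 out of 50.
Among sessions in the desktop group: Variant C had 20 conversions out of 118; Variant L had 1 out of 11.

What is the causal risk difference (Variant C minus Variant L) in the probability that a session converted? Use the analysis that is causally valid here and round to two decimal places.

Stratifying would compare variants among sessions the variants themselves sorted into device type groups — a form of selection on an intermediate. The unconditioned pooled rates give the total causal effect.
The causal difference is the pooled difference: 0.250 − 0.287 = -0.037.

-0.04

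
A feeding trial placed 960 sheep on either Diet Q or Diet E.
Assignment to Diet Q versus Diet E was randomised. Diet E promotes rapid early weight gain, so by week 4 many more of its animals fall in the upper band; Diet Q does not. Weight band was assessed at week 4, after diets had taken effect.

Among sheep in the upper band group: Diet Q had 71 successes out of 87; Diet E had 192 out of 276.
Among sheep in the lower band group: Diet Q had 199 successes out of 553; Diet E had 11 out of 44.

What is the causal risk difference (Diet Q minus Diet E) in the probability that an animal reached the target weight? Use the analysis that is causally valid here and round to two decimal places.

-0.21

The week-4 weight band-specific comparison favours Diet Q throughout, but the pooled figures favour Diet E. The question is whether to condition on week-4 weight band.
Stratifying would compare diets among sheep the diets themselves sorted into week-4 weight band groups — a form of selection on an intermediate. The unconditioned pooled rates give the total causal effect.
The causal difference is the pooled difference: 0.422 − 0.634 = -0.212.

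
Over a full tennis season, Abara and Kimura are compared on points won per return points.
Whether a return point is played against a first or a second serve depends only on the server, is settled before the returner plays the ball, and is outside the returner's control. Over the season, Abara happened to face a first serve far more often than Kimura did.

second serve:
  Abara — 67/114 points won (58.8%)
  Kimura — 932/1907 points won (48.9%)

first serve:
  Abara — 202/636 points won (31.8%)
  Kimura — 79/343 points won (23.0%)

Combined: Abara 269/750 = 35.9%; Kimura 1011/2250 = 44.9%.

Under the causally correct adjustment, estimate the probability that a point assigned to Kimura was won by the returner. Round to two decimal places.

Serve type is set before the player has any effect — it is not caused by the player — and it independently drives the outcome. That makes it a confounder, so the causal comparison is within serve type levels.
Standardising Kimura to the population serve type mix: 0.674·932/1907 + 0.326·79/343 = 0.404.

0.40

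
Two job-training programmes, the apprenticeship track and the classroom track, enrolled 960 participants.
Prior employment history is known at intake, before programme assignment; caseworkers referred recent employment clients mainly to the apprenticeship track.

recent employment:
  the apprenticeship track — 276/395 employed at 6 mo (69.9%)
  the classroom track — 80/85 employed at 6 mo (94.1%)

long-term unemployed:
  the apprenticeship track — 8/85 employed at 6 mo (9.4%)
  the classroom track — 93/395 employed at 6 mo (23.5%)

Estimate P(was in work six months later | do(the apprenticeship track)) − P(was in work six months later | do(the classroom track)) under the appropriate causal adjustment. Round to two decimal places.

The stratified and pooled comparisons disagree (the classroom track wins within each prior employment history; the apprenticeship track wins overall), so the answer turns on the causal role of prior employment history.
Nothing the programme does changes prior employment history; the imbalance is an allocation artefact. With prior employment history also predicting the outcome, the pooled figure is confounded, and the within-stratum comparison is the causal one.
Adjusting over the population distribution of prior employment history: 0.500·(0.699−0.941) + 0.500·(0.094−0.235) = -0.192.

-0.19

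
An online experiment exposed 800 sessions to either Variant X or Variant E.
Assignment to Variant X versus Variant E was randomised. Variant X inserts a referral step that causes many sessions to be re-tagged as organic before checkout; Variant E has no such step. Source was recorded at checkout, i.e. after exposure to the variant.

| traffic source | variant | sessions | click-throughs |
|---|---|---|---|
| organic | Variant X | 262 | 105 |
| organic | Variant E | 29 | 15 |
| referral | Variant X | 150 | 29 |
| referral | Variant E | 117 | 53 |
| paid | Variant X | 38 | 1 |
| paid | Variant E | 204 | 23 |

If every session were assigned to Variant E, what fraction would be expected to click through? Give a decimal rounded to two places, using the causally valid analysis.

Traffic source is recorded after the variant and is itself shifted by it — it sits on the causal path from variant to outcome. Conditioning on a mediator would strip out part of the effect we want; the pooled comparison gives the total causal effect.
So P(outcome | do(Variant E)) is just the pooled rate for Variant E: 91/350 = 0.260.

0.26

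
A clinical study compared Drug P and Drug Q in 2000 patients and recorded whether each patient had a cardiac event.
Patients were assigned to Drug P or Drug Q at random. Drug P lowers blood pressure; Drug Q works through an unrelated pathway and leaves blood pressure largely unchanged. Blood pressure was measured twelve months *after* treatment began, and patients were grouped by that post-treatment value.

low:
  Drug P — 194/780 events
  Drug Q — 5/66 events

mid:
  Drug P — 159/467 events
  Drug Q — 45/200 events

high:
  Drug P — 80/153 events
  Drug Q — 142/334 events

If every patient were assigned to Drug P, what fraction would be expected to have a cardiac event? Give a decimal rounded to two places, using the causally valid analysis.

0.31

The blood pressure-specific comparison favours Drug Q throughout, but the pooled figures favour Drug P. The question is whether to condition on blood pressure.
Blood pressure here is a post-treatment variable shaped by the drug; conditioning on it would introduce bias rather than remove it. The overall comparison is the causal one.
So P(outcome | do(Drug P)) is just the pooled rate for Drug P: 433/1400 = 0.309.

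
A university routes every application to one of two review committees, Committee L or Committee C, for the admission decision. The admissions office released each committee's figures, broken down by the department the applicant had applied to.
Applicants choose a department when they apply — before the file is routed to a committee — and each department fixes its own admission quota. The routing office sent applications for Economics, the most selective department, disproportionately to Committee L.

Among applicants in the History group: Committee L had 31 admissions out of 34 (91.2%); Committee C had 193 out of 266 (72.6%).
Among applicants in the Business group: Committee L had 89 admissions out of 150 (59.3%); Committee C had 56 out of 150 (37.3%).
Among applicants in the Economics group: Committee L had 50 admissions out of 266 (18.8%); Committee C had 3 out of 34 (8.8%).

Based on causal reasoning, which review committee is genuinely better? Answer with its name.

The department-specific comparison favours Committee L throughout, but the pooled figures favour Committee C. The question is whether to condition on department.
The imbalance in department arose from how applicants were allocated, not from anything the review committee did; and department independently affects the outcome. The pooled gap is confounded — condition on department.
Within each level — History: 91.2% vs 72.6%; Business: 59.3% vs 37.3%; Economics: 18.8% vs 8.8% — Committee L is higher every time.

Committee L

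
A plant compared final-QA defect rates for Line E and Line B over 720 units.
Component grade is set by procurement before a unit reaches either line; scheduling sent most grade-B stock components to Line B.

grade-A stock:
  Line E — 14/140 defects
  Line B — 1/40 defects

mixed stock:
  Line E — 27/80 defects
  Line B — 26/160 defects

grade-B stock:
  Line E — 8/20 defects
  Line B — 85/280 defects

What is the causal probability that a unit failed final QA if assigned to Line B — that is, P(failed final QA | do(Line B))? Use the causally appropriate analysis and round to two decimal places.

Nothing the line does changes component grade; the imbalance is an allocation artefact. With component grade also predicting the outcome, the pooled figure is confounded, and the within-stratum comparison is the causal one.
Standardising Line B to the population component grade mix: 0.250·1/40 + 0.333·26/160 + 0.417·85/280 = 0.187.

0.19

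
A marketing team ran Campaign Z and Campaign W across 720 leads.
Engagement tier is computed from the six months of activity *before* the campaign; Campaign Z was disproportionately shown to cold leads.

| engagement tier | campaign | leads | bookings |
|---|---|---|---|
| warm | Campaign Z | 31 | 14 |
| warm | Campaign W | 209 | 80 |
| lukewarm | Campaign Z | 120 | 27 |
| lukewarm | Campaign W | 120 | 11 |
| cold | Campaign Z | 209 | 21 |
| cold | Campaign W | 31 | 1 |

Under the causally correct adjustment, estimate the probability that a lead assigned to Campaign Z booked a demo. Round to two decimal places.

The engagement tier-specific comparison favours Campaign Z throughout, but the pooled figures favour Campaign W. The question is whether to condition on engagement tier.
The imbalance in engagement tier arose from how leads were allocated, not from anything the campaign did; and engagement tier independently affects the outcome. The pooled gap is confounded — condition on engagement tier.
Standardising Campaign Z to the population engagement tier mix: 0.333·14/31 + 0.333·27/120 + 0.333·21/209 = 0.259.

0.26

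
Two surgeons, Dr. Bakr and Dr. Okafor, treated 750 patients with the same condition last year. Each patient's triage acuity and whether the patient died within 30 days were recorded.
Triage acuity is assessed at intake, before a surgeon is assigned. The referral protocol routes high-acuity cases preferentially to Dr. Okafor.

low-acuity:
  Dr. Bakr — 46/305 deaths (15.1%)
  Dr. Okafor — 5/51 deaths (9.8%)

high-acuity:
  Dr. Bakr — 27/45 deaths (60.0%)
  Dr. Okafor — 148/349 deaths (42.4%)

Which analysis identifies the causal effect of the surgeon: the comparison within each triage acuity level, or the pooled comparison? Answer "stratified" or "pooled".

stratified

Dr. Okafor is lower inside every triage acuity stratum but Dr. Bakr is lower in aggregate. Whether to stratify depends on how triage acuity relates to the surgeon.
The imbalance in triage acuity arose from how patients were allocated, not from anything the surgeon did; and triage acuity independently affects the outcome. The pooled gap is confounded — condition on triage acuity.
Within each level — low-acuity: 15.1% vs 9.8%; high-acuity: 60.0% vs 42.4% — Dr. Okafor is lower every time.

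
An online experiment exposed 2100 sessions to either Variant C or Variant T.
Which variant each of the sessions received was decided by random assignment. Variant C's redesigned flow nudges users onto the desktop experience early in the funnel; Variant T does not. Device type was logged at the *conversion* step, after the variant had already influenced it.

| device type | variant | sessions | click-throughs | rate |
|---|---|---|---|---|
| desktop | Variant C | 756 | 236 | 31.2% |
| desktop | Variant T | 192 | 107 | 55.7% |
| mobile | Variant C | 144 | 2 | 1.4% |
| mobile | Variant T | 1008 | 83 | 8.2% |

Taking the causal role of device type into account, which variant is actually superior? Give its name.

Variant T is higher inside every device type stratum but Variant C is higher in aggregate. Whether to stratify depends on how device type relates to the variant.
Device type here is a post-treatment variable shaped by the variant; conditioning on it would introduce bias rather than remove it. The overall comparison is the causal one.
Pooled: Variant C 26.4% vs Variant T 15.8%; Variant C is higher overall.

Variant C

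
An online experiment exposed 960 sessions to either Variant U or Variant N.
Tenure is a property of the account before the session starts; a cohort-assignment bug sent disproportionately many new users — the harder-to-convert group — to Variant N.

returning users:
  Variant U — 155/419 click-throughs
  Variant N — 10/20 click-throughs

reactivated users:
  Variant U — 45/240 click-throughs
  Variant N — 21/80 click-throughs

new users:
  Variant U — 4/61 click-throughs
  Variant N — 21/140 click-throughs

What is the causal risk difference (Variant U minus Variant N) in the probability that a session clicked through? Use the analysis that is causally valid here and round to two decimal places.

Nothing the variant does changes user tenure; the imbalance is an allocation artefact. With user tenure also predicting the outcome, the pooled figure is confounded, and the within-stratum comparison is the causal one.
Adjusting over the population distribution of user tenure: 0.457·(0.370−0.500) + 0.333·(0.188−0.263) + 0.209·(0.066−0.150) = -0.102.

-0.10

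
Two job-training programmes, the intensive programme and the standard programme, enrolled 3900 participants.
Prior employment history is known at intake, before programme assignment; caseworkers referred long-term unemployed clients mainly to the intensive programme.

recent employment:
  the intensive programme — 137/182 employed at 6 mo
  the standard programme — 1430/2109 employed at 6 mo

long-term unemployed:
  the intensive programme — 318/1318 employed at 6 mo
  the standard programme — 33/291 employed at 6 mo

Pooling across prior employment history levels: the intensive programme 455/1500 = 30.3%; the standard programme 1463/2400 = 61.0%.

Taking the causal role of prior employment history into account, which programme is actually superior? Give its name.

the intensive programme is higher inside every prior employment history stratum but the standard programme is higher in aggregate. Whether to stratify depends on how prior employment history relates to the programme.
Since prior employment history is a pre-existing factor (not a product of the programme) and it affects the outcome on its own, it is a confounder. The stratified rates, not the pooled rate, identify the causal effect.
Within each level — recent employment: 75.3% vs 67.8%; long-term unemployed: 24.1% vs 11.3% — the intensive programme is higher every time.

the intensive programme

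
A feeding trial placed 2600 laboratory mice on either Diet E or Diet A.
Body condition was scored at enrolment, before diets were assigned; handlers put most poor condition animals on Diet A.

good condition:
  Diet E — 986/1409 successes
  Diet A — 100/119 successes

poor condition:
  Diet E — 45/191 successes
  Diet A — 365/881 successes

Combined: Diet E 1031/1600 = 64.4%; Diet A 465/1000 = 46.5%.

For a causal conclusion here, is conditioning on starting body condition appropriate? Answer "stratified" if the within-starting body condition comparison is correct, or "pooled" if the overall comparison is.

Diet A is higher inside every starting body condition stratum but Diet E is higher in aggregate. Whether to stratify depends on how starting body condition relates to the diet.
Starting body condition is set before the diet has any effect — it is not caused by the diet — and it independently drives the outcome. That makes it a confounder, so the causal comparison is within starting body condition levels.
Within each level — good condition: 70.0% vs 84.0%; poor condition: 23.6% vs 41.4% — Diet A is higher every time.

stratified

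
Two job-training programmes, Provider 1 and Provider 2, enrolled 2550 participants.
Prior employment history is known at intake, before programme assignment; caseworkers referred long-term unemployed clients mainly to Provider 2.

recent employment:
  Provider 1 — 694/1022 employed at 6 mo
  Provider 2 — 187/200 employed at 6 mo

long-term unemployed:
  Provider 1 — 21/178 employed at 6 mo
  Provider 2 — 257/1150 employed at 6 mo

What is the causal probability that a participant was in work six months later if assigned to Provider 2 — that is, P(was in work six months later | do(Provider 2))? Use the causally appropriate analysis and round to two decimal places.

0.56

The stratified and pooled comparisons disagree (Provider 2 wins within each prior employment history; Provider 1 wins overall), so the answer turns on the causal role of prior employment history.
Prior employment history satisfies the back-door criterion: it is not a descendant of the programme, and it blocks the spurious path from programme to outcome. Adjusting for it (i.e., using the within-prior employment history rates) gives the causal effect.
Standardising Provider 2 to the population prior employment history mix: 0.479·187/200 + 0.521·257/1150 = 0.564.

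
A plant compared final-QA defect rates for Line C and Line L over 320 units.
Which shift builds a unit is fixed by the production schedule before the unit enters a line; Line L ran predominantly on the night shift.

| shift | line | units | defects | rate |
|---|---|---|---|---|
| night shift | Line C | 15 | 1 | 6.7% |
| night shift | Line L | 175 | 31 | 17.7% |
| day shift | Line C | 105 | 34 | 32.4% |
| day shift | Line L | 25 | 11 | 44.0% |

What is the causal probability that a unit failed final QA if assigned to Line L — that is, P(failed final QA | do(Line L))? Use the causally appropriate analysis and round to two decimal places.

The stratified and pooled comparisons disagree (Line C wins within each shift; Line L wins overall), so the answer turns on the causal role of shift.
Here shift is a common cause — it drives both which line a case falls under and the outcome. The crude comparison mixes populations; the stratum-specific rates are the causally relevant ones.
Standardising Line L to the population shift mix: 0.594·31/175 + 0.406·11/25 = 0.284.

0.28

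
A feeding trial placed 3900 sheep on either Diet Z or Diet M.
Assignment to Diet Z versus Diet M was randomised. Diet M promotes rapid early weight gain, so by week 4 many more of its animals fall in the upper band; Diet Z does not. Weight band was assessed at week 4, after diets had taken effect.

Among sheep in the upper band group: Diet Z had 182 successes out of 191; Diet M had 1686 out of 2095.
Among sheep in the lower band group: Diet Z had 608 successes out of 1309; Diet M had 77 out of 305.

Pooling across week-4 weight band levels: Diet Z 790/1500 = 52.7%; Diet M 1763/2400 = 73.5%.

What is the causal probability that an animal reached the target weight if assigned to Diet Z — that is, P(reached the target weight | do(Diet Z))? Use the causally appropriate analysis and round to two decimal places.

0.53

The week-4 weight band-specific comparison favours Diet Z throughout, but the pooled figures favour Diet M. The question is whether to condition on week-4 weight band.
Week-4 weight band here is a post-treatment variable shaped by the diet; conditioning on it would introduce bias rather than remove it. The overall comparison is the causal one.
So P(outcome | do(Diet Z)) is just the pooled rate for Diet Z: 790/1500 = 0.527.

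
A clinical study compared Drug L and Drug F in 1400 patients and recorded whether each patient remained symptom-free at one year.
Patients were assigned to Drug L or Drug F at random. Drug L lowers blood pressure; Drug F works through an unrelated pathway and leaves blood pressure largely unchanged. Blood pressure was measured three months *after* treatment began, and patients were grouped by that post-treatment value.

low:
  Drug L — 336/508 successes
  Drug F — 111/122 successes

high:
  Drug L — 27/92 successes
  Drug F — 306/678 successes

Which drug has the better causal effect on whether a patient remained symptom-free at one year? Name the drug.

Drug F is higher inside every blood pressure stratum but Drug L is higher in aggregate. Whether to stratify depends on how blood pressure relates to the drug.
Blood pressure lies on the pathway drug → blood pressure → outcome, so adjusting for it blocks the indirect effect. For the total causal effect of drug, use the unadjusted pooled rates.
Pooled: Drug L 60.5% vs Drug F 52.1%; Drug L is higher overall.

Drug L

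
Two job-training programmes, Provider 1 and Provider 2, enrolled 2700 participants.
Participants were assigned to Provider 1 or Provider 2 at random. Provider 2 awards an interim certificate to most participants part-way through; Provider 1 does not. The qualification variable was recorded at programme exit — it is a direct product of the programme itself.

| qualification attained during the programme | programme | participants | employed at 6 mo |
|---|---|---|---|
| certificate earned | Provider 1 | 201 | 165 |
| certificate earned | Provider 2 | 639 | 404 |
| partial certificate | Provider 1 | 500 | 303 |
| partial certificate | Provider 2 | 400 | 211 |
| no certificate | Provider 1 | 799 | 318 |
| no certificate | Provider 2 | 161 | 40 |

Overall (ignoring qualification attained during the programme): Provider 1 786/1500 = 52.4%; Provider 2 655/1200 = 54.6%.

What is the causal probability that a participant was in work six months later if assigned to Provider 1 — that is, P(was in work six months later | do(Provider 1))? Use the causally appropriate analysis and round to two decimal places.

0.52

Qualification attained during the programme lies on the pathway programme → qualification attained during the programme → outcome, so adjusting for it blocks the indirect effect. For the total causal effect of programme, use the unadjusted pooled rates.
So P(outcome | do(Provider 1)) is just the pooled rate for Provider 1: 786/1500 = 0.524.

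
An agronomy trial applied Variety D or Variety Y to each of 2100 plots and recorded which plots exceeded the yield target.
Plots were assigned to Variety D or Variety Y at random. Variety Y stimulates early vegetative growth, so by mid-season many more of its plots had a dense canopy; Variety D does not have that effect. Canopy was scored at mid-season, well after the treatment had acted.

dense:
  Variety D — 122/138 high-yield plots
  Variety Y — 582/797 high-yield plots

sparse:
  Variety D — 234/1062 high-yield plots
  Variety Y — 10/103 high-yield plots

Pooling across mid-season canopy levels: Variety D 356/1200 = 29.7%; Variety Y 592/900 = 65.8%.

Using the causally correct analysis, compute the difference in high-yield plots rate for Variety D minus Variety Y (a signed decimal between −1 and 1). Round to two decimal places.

-0.36

The stratified and pooled comparisons disagree (Variety D wins within each mid-season canopy; Variety Y wins overall), so the answer turns on the causal role of mid-season canopy.
Because the variety influences mid-season canopy, mid-season canopy is a post-treatment mediator, not a confounder. Stratifying on it would bias the estimate; the causal effect is the crude pooled difference.
The causal difference is the pooled difference: 0.297 − 0.658 = -0.361.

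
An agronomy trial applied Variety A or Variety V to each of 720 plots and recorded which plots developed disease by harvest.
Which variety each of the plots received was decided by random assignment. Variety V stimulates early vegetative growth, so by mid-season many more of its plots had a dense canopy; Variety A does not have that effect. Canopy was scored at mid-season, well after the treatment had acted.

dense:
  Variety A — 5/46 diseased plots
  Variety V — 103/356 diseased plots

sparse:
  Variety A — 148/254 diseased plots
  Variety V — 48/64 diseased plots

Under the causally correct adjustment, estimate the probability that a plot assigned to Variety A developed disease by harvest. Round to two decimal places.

0.51

The mid-season canopy-specific comparison favours Variety A throughout, but the pooled figures favour Variety V. The question is whether to condition on mid-season canopy.
Because the variety influences mid-season canopy, mid-season canopy is a post-treatment mediator, not a confounder. Stratifying on it would bias the estimate; the causal effect is the crude pooled difference.
So P(outcome | do(Variety A)) is just the pooled rate for Variety A: 153/300 = 0.510.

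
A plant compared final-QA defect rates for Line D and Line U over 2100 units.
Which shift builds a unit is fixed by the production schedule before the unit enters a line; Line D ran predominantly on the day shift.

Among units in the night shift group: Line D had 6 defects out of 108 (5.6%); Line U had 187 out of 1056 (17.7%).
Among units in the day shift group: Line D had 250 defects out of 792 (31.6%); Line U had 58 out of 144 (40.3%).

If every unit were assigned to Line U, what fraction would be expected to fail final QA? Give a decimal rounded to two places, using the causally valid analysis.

0.28

Here shift is a common cause — it drives both which line a case falls under and the outcome. The crude comparison mixes populations; the stratum-specific rates are the causally relevant ones.
Standardising Line U to the population shift mix: 0.554·187/1056 + 0.446·58/144 = 0.278.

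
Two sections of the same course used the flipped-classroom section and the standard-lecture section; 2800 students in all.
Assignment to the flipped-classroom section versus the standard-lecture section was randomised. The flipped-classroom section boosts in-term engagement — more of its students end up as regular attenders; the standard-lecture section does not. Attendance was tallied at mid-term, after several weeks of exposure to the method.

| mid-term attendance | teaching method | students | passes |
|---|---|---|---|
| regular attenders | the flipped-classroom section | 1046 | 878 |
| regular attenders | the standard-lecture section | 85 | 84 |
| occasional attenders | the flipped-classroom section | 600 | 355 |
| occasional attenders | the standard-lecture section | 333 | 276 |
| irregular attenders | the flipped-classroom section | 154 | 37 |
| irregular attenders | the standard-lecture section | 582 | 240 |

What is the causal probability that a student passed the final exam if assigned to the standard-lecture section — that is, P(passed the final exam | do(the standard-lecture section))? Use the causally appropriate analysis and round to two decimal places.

0.60

the standard-lecture section is higher inside every mid-term attendance stratum but the flipped-classroom section is higher in aggregate. Whether to stratify depends on how mid-term attendance relates to the teaching method.
Because the teaching method influences mid-term attendance, mid-term attendance is a post-treatment mediator, not a confounder. Stratifying on it would bias the estimate; the causal effect is the crude pooled difference.
So P(outcome | do(the standard-lecture section)) is just the pooled rate for the standard-lecture section: 600/1000 = 0.600.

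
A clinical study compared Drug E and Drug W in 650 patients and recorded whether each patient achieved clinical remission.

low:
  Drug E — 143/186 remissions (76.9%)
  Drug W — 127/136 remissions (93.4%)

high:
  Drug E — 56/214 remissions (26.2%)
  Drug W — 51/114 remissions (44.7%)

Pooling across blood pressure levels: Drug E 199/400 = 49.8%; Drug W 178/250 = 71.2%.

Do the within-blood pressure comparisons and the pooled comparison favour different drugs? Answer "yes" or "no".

Within each blood pressure level (low 76.9% vs 93.4%; high 26.2% vs 44.7%), Drug W has the higher rate every time. Pooled: 49.8% vs 71.2% — Drug W has the higher rate overall. They agree.

no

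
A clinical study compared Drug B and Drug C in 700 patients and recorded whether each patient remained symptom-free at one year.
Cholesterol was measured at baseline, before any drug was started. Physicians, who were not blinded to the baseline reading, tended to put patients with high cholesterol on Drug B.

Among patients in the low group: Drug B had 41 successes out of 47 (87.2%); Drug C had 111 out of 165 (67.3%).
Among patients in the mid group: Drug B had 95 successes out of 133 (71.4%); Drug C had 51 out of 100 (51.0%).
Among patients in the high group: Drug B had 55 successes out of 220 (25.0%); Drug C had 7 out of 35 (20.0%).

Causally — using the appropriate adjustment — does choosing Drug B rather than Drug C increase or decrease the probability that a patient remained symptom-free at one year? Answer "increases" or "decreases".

increases

Drug B is higher inside every cholesterol stratum but Drug C is higher in aggregate. Whether to stratify depends on how cholesterol relates to the drug.
Cholesterol differs across drugs for reasons unrelated to any effect of the drug itself, and it separately predicts the outcome — a classic confounder. We must compare within cholesterol levels.
Within each level — low: 87.2% vs 67.3%; mid: 71.4% vs 51.0%; high: 25.0% vs 20.0% — Drug B is higher every time.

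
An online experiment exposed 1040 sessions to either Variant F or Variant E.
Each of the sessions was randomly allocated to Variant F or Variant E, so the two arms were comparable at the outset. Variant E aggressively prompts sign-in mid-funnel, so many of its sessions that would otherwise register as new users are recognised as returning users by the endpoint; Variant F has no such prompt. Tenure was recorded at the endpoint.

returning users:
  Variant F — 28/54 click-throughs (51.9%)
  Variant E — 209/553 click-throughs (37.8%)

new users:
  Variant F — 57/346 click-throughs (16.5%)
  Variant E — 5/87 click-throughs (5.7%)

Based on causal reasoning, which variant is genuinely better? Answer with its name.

Variant E

Within every user tenure level Variant F has the higher rate, yet pooled Variant E does — Simpson's reversal.
Stratifying would compare variants among sessions the variants themselves sorted into user tenure groups — a form of selection on an intermediate. The unconditioned pooled rates give the total causal effect.
Pooled: Variant F 21.2% vs Variant E 33.4%; Variant E is higher overall.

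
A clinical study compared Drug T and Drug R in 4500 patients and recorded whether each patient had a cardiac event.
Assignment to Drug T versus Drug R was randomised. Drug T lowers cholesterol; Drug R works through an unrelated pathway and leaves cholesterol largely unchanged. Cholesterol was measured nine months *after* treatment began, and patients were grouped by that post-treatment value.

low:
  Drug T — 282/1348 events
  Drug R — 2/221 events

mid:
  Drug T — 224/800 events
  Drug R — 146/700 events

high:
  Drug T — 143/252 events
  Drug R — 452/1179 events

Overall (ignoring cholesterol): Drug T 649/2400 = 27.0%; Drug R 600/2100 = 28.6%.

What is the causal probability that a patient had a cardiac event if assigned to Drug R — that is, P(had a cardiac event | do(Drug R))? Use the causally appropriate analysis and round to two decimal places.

0.29

The stratified and pooled comparisons disagree (Drug R wins within each cholesterol; Drug T wins overall), so the answer turns on the causal role of cholesterol.
The distribution of cholesterol is itself part of what the drug does — it is an intermediate outcome. Holding it fixed would remove that part of the effect; the total effect is the pooled difference.
So P(outcome | do(Drug R)) is just the pooled rate for Drug R: 600/2100 = 0.286.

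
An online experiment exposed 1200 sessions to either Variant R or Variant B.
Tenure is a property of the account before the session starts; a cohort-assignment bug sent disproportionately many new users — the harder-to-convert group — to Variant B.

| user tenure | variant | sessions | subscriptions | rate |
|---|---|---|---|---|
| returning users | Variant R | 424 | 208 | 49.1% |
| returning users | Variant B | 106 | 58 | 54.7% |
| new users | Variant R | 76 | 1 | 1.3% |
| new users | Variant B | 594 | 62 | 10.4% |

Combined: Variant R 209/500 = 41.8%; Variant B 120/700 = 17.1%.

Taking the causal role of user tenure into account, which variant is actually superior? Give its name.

The imbalance in user tenure arose from how sessions were allocated, not from anything the variant did; and user tenure independently affects the outcome. The pooled gap is confounded — condition on user tenure.
Within each level — returning users: 49.1% vs 54.7%; new users: 1.3% vs 10.4% — Variant B is higher every time.

Variant B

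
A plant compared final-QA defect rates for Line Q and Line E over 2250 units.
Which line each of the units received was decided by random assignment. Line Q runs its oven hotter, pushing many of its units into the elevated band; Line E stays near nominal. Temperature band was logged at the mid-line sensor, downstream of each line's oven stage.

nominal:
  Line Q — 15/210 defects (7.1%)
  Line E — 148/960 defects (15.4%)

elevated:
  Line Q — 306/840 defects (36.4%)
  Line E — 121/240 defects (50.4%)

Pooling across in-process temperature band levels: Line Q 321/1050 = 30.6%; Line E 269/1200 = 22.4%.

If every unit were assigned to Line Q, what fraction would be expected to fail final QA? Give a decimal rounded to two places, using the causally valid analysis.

Stratifying would compare lines among units the lines themselves sorted into in-process temperature band groups — a form of selection on an intermediate. The unconditioned pooled rates give the total causal effect.
So P(outcome | do(Line Q)) is just the pooled rate for Line Q: 321/1050 = 0.306.

0.31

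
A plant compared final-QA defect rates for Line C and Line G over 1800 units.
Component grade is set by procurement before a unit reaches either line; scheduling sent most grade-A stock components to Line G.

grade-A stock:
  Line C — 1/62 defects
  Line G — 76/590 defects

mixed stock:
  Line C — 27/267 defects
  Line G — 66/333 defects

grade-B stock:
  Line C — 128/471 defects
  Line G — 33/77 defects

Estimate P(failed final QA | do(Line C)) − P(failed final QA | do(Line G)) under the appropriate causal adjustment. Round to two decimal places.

-0.12

The imbalance in component grade arose from how units were allocated, not from anything the line did; and component grade independently affects the outcome. The pooled gap is confounded — condition on component grade.
Adjusting over the population distribution of component grade: 0.362·(0.016−0.129) + 0.333·(0.101−0.198) + 0.304·(0.272−0.429) = -0.121.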